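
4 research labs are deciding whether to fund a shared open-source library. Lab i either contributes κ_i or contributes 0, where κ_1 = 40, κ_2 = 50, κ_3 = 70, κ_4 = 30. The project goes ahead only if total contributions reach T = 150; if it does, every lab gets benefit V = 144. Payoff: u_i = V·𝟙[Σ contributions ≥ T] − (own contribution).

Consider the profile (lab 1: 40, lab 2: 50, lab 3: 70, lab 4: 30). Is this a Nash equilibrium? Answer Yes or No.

Total = 190 ≥ 150: provided.
Lab 1 (pledges 40, payoff 104): dropping to 0 → total 150, payoff 144. Profitable deviation.

No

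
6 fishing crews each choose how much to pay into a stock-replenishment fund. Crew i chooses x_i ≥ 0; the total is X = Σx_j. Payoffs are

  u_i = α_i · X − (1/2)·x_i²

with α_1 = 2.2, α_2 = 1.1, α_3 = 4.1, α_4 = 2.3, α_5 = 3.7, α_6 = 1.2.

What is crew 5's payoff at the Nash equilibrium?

47.175

Crew i's FOC: ∂u_i/∂x_i = α_i − x_i = 0, so x_i* = α_i.
NE contributions = (2.2, 1.1, 4.1, 2.3, 3.7, 1.2); X = 14.6.
u_5 = α_5·X − ½·(x_5)² = 3.7·14.6 − ½·3.7² = 47.175.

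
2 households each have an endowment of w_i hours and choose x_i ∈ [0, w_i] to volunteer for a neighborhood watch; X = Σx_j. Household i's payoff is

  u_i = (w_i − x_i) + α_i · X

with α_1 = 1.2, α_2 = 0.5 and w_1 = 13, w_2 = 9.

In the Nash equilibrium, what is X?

13

∂u_i/∂x_i = α_i − 1, so household i contributes w_i if α_i > 1, else 0.
α_i > 1 for i ∈ {1}; NE contributions (13, 0), X = 13.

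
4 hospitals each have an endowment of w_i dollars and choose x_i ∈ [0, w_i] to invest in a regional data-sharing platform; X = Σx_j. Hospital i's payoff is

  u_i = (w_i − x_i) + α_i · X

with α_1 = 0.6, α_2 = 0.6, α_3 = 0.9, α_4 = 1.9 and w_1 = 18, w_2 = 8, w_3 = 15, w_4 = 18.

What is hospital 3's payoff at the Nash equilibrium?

31.2

∂u_i/∂x_i = α_i − 1, so hospital i contributes w_i if α_i > 1, else 0.
α_i > 1 for i ∈ {4}; NE contributions (0, 0, 0, 18), X = 18.
u_3 = (15 − 0) + 0.9·18 = 31.2.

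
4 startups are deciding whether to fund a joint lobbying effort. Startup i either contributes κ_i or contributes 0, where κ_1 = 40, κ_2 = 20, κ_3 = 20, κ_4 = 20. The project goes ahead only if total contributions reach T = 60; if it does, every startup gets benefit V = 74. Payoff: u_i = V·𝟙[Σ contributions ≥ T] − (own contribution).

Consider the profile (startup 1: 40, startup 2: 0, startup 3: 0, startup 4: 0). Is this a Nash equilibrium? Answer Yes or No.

Total = 40 < 60: not provided.
Startup 1 (pledges 40, payoff -40): dropping to 0 → total 0, payoff 0. Profitable deviation.

No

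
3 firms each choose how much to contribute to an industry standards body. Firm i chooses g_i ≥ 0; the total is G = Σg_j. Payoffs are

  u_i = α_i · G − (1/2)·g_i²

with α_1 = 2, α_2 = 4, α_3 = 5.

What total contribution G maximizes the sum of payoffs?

33

Planner FOC: ∂(Σu_j)/∂g_i = (Σα_j) − g_i = 0, so g_i^SO = Σα_j = 11 for every i; G^SO = 33.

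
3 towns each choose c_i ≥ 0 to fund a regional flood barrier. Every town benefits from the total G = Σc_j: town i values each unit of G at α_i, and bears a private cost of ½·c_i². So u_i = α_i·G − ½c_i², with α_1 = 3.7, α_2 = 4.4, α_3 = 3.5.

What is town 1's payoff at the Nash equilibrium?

36.075

Town i's FOC: ∂u_i/∂c_i = α_i − c_i = 0, so c_i* = α_i.
NE contributions = (3.7, 4.4, 3.5); G = 11.6.
u_1 = α_1·G − ½·(c_1)² = 3.7·11.6 − ½·3.7² = 36.075.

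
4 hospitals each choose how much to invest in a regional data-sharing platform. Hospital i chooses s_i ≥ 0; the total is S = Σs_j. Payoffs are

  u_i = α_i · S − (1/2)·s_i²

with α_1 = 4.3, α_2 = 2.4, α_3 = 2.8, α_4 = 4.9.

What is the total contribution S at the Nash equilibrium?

Hospital i's FOC: ∂u_i/∂s_i = α_i − s_i = 0, so s_i* = α_i.
NE contributions = (4.3, 2.4, 2.8, 4.9); S = 14.4.

14.4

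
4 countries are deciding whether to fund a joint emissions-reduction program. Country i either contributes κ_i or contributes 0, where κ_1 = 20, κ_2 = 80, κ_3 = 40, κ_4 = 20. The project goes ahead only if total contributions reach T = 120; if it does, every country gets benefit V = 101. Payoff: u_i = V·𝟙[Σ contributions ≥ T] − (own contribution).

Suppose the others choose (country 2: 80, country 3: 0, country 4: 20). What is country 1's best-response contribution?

Others' total = 100. Contributing 20 brings total to 120 ≥ 120: gain V − κ_1 = 81.
Best response: 20.

20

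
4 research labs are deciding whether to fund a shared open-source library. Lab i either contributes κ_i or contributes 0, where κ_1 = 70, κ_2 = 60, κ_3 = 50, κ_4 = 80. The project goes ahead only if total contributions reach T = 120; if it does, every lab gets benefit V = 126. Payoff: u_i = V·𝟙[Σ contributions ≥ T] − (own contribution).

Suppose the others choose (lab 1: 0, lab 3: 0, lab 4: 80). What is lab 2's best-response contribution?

60

Others' total = 80. Contributing 60 brings total to 140 ≥ 120: gain V − κ_2 = 66.
Best response: 60.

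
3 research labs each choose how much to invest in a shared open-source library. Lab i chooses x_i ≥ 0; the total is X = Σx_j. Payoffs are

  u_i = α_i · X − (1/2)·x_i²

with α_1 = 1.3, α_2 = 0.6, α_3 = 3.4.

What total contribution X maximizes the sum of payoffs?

15.9

Planner FOC: ∂(Σu_j)/∂x_i = (Σα_j) − x_i = 0, so x_i^SO = Σα_j = 5.3 for every i; X^SO = 15.9.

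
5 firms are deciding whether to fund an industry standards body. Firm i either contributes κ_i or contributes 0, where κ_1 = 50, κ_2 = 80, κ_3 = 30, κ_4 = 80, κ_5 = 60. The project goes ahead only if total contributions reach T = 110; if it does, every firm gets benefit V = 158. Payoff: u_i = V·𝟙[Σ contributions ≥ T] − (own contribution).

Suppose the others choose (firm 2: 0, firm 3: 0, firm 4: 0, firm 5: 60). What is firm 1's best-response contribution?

50

Others' total = 60. Contributing 50 brings total to 110 ≥ 110: gain V − κ_1 = 108.
Best response: 50.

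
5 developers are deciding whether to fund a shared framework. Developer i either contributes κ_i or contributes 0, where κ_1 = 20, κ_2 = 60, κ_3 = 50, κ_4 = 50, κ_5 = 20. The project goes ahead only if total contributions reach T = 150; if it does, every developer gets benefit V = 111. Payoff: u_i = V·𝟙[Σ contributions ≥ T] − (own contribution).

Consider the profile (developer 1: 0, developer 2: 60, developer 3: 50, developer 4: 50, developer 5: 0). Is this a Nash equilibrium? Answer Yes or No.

Total = 160 ≥ 150: provided.
Developer 1 (pledges 0, payoff 111): pledging 20 → total 180, payoff 91. No gain.
Developer 2 (pledges 60, payoff 51): dropping to 0 → total 100, payoff 0. No gain.
Developer 3 (pledges 50, payoff 61): dropping to 0 → total 110, payoff 0. No gain.
Developer 4 (pledges 50, payoff 61): dropping to 0 → total 110, payoff 0. No gain.
Developer 5 (pledges 0, payoff 111): pledging 20 → total 180, payoff 91. No gain.

Yes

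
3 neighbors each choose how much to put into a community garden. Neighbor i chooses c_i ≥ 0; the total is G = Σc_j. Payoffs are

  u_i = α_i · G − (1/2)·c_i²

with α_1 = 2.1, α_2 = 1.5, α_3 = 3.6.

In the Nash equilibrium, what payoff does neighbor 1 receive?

Neighbor i's FOC: ∂u_i/∂c_i = α_i − c_i = 0, so c_i* = α_i.
NE contributions = (2.1, 1.5, 3.6); G = 7.2.
u_1 = α_1·G − ½·(c_1)² = 2.1·7.2 − ½·2.1² = 12.915.

12.915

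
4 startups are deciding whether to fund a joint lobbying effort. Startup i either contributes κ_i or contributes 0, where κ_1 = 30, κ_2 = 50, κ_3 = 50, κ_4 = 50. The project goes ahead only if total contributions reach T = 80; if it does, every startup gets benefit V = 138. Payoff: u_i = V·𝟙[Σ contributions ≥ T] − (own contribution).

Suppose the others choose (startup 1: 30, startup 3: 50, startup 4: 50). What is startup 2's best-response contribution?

0

Others' total = 130 ≥ 80; contributing adds cost 50 for no extra benefit.
Best response: 0.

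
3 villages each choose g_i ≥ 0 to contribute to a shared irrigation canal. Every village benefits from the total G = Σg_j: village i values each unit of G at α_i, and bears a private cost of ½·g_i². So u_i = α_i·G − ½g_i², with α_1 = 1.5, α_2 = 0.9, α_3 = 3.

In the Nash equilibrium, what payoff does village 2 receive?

4.455

Village i's FOC: ∂u_i/∂g_i = α_i − g_i = 0, so g_i* = α_i.
NE contributions = (1.5, 0.9, 3); G = 5.4.
u_2 = α_2·G − ½·(g_2)² = 0.9·5.4 − ½·0.9² = 4.455.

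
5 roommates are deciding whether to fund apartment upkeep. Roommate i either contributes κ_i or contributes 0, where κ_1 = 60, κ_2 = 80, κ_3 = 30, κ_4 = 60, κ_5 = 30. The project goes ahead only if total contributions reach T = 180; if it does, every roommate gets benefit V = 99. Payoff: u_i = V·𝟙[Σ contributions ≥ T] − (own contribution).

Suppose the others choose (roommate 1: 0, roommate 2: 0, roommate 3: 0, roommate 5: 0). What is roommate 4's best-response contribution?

0

Others' total = 0. Even contributing 60 gives 60 < 180: no benefit either way.
Best response: 0.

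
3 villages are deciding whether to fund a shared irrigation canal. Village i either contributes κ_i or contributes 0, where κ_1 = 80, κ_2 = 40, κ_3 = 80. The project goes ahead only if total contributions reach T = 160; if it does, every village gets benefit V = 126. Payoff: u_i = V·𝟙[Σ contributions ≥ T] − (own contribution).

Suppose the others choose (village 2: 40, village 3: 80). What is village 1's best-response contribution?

Others' total = 120. Contributing 80 brings total to 200 ≥ 160: gain V − κ_1 = 46.
Best response: 80.

80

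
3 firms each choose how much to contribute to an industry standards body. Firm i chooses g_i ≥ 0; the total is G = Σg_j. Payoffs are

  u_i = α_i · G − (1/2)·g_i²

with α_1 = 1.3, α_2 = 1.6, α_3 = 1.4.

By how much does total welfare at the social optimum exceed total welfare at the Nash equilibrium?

12.35

Firm i's FOC: ∂u_i/∂g_i = α_i − g_i = 0, so g_i* = α_i.
NE contributions = (1.3, 1.6, 1.4); G = 4.3.
W^NE = (Σα)·G − ½Σα_i² = 4.3² − ½·6.21 = 15.385.
Planner sets g_i = Σα_j = 4.3 for every i, so G^SO = 3·4.3 = 12.9.
W^SO = (Σα)·G^SO − ½·3·(Σα)² = (3/2)·4.3² = 27.735.
Deadweight loss = W^SO − W^NE = 12.35.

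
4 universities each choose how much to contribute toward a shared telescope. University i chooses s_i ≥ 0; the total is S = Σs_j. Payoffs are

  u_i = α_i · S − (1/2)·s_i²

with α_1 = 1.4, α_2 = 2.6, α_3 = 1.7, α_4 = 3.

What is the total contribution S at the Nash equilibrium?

University i's FOC: ∂u_i/∂s_i = α_i − s_i = 0, so s_i* = α_i.
NE contributions = (1.4, 2.6, 1.7, 3); S = 8.7.

8.7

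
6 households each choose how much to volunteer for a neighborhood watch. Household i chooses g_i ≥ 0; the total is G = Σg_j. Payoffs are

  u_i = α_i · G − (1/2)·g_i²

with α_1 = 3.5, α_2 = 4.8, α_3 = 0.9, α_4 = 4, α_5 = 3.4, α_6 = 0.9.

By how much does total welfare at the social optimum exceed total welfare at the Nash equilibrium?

Household i's FOC: ∂u_i/∂g_i = α_i − g_i = 0, so g_i* = α_i.
NE contributions = (3.5, 4.8, 0.9, 4, 3.4, 0.9); G = 17.5.
W^NE = (Σα)·G − ½Σα_i² = 17.5² − ½·64.47 = 274.015.
Planner sets g_i = Σα_j = 17.5 for every i, so G^SO = 6·17.5 = 105.
W^SO = (Σα)·G^SO − ½·6·(Σα)² = (6/2)·17.5² = 918.75.
Deadweight loss = W^SO − W^NE = 644.735.

644.735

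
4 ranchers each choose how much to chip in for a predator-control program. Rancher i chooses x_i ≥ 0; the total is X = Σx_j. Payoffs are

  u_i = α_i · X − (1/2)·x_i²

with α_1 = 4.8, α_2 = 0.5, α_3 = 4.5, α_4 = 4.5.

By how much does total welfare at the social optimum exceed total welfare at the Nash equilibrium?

Rancher i's FOC: ∂u_i/∂x_i = α_i − x_i = 0, so x_i* = α_i.
NE contributions = (4.8, 0.5, 4.5, 4.5); X = 14.3.
W^NE = (Σα)·X − ½Σα_i² = 14.3² − ½·63.79 = 172.595.
Planner sets x_i = Σα_j = 14.3 for every i, so X^SO = 4·14.3 = 57.2.
W^SO = (Σα)·X^SO − ½·4·(Σα)² = (4/2)·14.3² = 408.98.
Deadweight loss = W^SO − W^NE = 236.385.

236.385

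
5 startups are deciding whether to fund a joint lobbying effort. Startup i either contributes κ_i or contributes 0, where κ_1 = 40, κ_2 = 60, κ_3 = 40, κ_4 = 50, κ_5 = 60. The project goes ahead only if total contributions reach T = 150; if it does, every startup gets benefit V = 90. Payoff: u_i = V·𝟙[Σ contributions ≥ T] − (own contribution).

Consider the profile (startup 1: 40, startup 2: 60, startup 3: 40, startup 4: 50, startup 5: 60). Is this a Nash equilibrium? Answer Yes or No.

No

Total = 250 ≥ 150: provided.
Startup 1 (pledges 40, payoff 50): dropping to 0 → total 210, payoff 90. Profitable deviation.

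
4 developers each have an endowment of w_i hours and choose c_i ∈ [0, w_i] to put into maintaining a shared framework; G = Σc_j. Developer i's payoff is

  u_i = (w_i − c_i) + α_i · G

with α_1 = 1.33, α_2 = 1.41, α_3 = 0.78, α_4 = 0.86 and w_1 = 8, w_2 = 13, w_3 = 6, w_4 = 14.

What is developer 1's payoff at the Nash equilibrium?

27.93

∂u_i/∂c_i = α_i − 1, so developer i contributes w_i if α_i > 1, else 0.
α_i > 1 for i ∈ {1, 2}; NE contributions (8, 13, 0, 0), G = 21.
u_1 = (8 − 8) + 1.33·21 = 27.93.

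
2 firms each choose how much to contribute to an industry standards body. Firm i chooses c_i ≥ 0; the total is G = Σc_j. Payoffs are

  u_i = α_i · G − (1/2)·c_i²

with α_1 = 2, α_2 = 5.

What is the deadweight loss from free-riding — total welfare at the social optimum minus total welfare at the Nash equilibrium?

Firm i's FOC: ∂u_i/∂c_i = α_i − c_i = 0, so c_i* = α_i.
NE contributions = (2, 5); G = 7.
W^NE = (Σα)·G − ½Σα_i² = 7² − ½·29 = 34.5.
Planner sets c_i = Σα_j = 7 for every i, so G^SO = 2·7 = 14.
W^SO = (Σα)·G^SO − ½·2·(Σα)² = (2/2)·7² = 49.
Deadweight loss = W^SO − W^NE = 14.5.

14.5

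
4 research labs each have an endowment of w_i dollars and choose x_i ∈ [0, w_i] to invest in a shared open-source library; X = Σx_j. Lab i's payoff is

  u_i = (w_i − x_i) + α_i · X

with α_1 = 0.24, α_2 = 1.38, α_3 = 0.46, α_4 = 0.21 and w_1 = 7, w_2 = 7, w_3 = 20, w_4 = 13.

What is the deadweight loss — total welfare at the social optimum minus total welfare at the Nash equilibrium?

∂u_i/∂x_i = α_i − 1, so lab i contributes w_i if α_i > 1, else 0.
α_i > 1 for i ∈ {2}; NE contributions (0, 7, 0, 0), X = 7.
W^NE = Σw_i − X^NE + (Σα_i)·X^NE = 47 + 1.29·7 = 56.03.
Planner: ∂(Σu_j)/∂x_i = Σα_j − 1 = 1.29 > 0, so everyone contributes w_i; X^SO = 47, W^SO = 47 + 1.29·47 = 107.63.
Deadweight loss = 51.6.

51.6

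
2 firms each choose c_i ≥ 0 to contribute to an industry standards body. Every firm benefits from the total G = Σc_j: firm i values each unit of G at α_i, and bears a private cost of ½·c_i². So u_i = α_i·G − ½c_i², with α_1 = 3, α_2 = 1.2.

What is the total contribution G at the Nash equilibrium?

Firm i's FOC: ∂u_i/∂c_i = α_i − c_i = 0, so c_i* = α_i.
NE contributions = (3, 1.2); G = 4.2.

4.2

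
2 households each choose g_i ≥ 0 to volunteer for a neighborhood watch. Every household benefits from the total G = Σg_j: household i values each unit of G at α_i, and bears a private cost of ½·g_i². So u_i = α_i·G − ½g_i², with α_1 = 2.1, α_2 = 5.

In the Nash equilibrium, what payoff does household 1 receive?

Household i's FOC: ∂u_i/∂g_i = α_i − g_i = 0, so g_i* = α_i.
NE contributions = (2.1, 5); G = 7.1.
u_1 = α_1·G − ½·(g_1)² = 2.1·7.1 − ½·2.1² = 12.705.

12.705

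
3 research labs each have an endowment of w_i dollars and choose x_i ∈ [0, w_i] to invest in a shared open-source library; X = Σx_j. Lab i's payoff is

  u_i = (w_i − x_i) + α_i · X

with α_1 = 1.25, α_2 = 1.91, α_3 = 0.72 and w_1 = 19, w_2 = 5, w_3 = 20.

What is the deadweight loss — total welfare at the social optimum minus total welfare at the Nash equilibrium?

57.6

∂u_i/∂x_i = α_i − 1, so lab i contributes w_i if α_i > 1, else 0.
α_i > 1 for i ∈ {1, 2}; NE contributions (19, 5, 0), X = 24.
W^NE = Σw_i − X^NE + (Σα_i)·X^NE = 44 + 2.88·24 = 113.12.
Planner: ∂(Σu_j)/∂x_i = Σα_j − 1 = 2.88 > 0, so everyone contributes w_i; X^SO = 44, W^SO = 44 + 2.88·44 = 170.72.
Deadweight loss = 57.6.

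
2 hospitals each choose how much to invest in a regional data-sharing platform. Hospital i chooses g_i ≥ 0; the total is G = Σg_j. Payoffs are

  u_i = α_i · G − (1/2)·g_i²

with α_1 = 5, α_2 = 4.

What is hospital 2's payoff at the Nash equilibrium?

28

Hospital i's FOC: ∂u_i/∂g_i = α_i − g_i = 0, so g_i* = α_i.
NE contributions = (5, 4); G = 9.
u_2 = α_2·G − ½·(g_2)² = 4·9 − ½·4² = 28.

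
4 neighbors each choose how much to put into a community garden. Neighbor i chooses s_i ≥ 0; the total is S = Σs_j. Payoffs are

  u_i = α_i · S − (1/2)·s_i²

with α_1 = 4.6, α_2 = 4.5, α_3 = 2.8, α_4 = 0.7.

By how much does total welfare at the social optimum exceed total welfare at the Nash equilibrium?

183.63

Neighbor i's FOC: ∂u_i/∂s_i = α_i − s_i = 0, so s_i* = α_i.
NE contributions = (4.6, 4.5, 2.8, 0.7); S = 12.6.
W^NE = (Σα)·S − ½Σα_i² = 12.6² − ½·49.74 = 133.89.
Planner sets s_i = Σα_j = 12.6 for every i, so S^SO = 4·12.6 = 50.4.
W^SO = (Σα)·S^SO − ½·4·(Σα)² = (4/2)·12.6² = 317.52.
Deadweight loss = W^SO − W^NE = 183.63.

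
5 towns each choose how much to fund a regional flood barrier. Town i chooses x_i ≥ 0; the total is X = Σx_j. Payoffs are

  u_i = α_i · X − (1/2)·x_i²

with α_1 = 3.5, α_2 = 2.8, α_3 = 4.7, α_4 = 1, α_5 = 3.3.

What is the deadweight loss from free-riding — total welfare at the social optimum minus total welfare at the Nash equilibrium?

378.17

Town i's FOC: ∂u_i/∂x_i = α_i − x_i = 0, so x_i* = α_i.
NE contributions = (3.5, 2.8, 4.7, 1, 3.3); X = 15.3.
W^NE = (Σα)·X − ½Σα_i² = 15.3² − ½·54.07 = 207.055.
Planner sets x_i = Σα_j = 15.3 for every i, so X^SO = 5·15.3 = 76.5.
W^SO = (Σα)·X^SO − ½·5·(Σα)² = (5/2)·15.3² = 585.225.
Deadweight loss = W^SO − W^NE = 378.17.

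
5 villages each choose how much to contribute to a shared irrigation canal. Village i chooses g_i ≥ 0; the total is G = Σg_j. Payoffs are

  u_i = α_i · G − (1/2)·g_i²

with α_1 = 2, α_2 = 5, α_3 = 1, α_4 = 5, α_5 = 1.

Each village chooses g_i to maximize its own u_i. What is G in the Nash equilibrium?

14

Village i's FOC: ∂u_i/∂g_i = α_i − g_i = 0, so g_i* = α_i.
NE contributions = (2, 5, 1, 5, 1); G = 14.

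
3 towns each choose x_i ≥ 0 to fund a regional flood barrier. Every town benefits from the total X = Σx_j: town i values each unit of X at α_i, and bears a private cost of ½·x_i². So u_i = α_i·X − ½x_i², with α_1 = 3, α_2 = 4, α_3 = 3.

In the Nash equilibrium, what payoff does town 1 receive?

Town i's FOC: ∂u_i/∂x_i = α_i − x_i = 0, so x_i* = α_i.
NE contributions = (3, 4, 3); X = 10.
u_1 = α_1·X − ½·(x_1)² = 3·10 − ½·3² = 25.5.

25.5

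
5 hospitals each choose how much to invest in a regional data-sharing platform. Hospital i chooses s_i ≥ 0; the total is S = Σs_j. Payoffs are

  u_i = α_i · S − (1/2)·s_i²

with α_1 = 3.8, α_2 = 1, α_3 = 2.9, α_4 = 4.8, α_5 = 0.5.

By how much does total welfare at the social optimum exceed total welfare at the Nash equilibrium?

277.07

Hospital i's FOC: ∂u_i/∂s_i = α_i − s_i = 0, so s_i* = α_i.
NE contributions = (3.8, 1, 2.9, 4.8, 0.5); S = 13.
W^NE = (Σα)·S − ½Σα_i² = 13² − ½·47.14 = 145.43.
Planner sets s_i = Σα_j = 13 for every i, so S^SO = 5·13 = 65.
W^SO = (Σα)·S^SO − ½·5·(Σα)² = (5/2)·13² = 422.5.
Deadweight loss = W^SO − W^NE = 277.07.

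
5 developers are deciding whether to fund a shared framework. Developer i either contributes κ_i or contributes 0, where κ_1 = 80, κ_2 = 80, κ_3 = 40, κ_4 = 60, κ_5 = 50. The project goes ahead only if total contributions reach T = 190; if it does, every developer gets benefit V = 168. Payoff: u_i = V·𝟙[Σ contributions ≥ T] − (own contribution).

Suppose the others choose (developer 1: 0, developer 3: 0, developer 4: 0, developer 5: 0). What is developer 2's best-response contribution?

Others' total = 0. Even contributing 80 gives 80 < 190: no benefit either way.
Best response: 0.

0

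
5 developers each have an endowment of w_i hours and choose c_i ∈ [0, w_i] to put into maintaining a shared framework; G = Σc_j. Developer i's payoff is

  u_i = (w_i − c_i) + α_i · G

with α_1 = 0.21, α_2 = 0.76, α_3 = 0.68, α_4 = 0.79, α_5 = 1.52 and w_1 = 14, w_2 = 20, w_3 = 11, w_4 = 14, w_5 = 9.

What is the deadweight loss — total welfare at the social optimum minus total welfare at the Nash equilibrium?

174.64

∂u_i/∂c_i = α_i − 1, so developer i contributes w_i if α_i > 1, else 0.
α_i > 1 for i ∈ {5}; NE contributions (0, 0, 0, 0, 9), G = 9.
W^NE = Σw_i − G^NE + (Σα_i)·G^NE = 68 + 2.96·9 = 94.64.
Planner: ∂(Σu_j)/∂c_i = Σα_j − 1 = 2.96 > 0, so everyone contributes w_i; G^SO = 68, W^SO = 68 + 2.96·68 = 269.28.
Deadweight loss = 174.64.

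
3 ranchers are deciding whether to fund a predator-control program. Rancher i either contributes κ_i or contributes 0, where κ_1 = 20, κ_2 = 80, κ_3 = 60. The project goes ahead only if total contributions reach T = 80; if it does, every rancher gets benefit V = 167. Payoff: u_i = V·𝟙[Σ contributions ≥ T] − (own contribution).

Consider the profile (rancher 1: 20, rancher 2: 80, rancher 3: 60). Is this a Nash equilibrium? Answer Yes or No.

No

Total = 160 ≥ 80: provided.
Rancher 1 (pledges 20, payoff 147): dropping to 0 → total 140, payoff 167. Profitable deviation.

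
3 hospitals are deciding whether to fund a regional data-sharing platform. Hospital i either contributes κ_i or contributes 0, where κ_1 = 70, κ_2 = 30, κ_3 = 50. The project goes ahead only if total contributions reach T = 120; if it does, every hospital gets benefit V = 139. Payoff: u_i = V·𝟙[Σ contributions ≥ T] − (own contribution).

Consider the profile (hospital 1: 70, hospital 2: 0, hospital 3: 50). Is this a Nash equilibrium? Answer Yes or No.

Total = 120 ≥ 120: provided.
Hospital 1 (pledges 70, payoff 69): dropping to 0 → total 50, payoff 0. No gain.
Hospital 2 (pledges 0, payoff 139): pledging 30 → total 150, payoff 109. No gain.
Hospital 3 (pledges 50, payoff 89): dropping to 0 → total 70, payoff 0. No gain.

Yes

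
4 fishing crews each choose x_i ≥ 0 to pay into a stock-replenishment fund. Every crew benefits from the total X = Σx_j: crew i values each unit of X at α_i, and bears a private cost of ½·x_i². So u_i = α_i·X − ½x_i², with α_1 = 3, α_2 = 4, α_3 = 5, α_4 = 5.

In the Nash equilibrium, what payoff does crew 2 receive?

Crew i's FOC: ∂u_i/∂x_i = α_i − x_i = 0, so x_i* = α_i.
NE contributions = (3, 4, 5, 5); X = 17.
u_2 = α_2·X − ½·(x_2)² = 4·17 − ½·4² = 60.

60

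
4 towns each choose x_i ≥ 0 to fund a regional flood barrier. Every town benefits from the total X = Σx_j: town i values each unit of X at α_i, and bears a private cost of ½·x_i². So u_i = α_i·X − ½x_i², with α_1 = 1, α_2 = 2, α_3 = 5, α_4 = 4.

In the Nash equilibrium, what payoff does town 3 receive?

Town i's FOC: ∂u_i/∂x_i = α_i − x_i = 0, so x_i* = α_i.
NE contributions = (1, 2, 5, 4); X = 12.
u_3 = α_3·X − ½·(x_3)² = 5·12 − ½·5² = 47.5.

47.5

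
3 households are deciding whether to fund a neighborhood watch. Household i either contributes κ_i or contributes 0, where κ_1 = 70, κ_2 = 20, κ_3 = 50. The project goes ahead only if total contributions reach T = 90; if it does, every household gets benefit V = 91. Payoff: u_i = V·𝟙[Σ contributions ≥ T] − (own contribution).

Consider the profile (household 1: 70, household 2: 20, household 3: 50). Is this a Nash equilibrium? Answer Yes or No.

Total = 140 ≥ 90: provided.
Household 1 (pledges 70, payoff 21): dropping to 0 → total 70, payoff 0. No gain.
Household 2 (pledges 20, payoff 71): dropping to 0 → total 120, payoff 91. Profitable deviation.

No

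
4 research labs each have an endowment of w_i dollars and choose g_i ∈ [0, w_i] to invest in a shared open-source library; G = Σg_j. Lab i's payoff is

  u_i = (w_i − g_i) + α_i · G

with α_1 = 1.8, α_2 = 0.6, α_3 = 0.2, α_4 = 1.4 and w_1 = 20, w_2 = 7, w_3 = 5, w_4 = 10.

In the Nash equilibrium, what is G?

30

∂u_i/∂g_i = α_i − 1, so lab i contributes w_i if α_i > 1, else 0.
α_i > 1 for i ∈ {1, 4}; NE contributions (20, 0, 0, 10), G = 30.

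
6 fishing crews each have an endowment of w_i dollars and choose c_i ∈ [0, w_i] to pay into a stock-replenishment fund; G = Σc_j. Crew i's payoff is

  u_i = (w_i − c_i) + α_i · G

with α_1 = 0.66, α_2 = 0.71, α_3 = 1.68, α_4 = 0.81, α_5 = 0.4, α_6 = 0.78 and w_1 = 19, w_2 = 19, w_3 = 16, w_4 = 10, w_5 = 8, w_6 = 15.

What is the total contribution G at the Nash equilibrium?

16

∂u_i/∂c_i = α_i − 1, so crew i contributes w_i if α_i > 1, else 0.
α_i > 1 for i ∈ {3}; NE contributions (0, 0, 16, 0, 0, 0), G = 16.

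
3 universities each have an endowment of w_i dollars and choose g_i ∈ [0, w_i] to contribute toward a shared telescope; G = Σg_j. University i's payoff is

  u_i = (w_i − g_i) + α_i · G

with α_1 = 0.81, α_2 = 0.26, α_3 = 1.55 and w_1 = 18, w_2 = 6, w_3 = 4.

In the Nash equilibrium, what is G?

4

∂u_i/∂g_i = α_i − 1, so university i contributes w_i if α_i > 1, else 0.
α_i > 1 for i ∈ {3}; NE contributions (0, 0, 4), G = 4.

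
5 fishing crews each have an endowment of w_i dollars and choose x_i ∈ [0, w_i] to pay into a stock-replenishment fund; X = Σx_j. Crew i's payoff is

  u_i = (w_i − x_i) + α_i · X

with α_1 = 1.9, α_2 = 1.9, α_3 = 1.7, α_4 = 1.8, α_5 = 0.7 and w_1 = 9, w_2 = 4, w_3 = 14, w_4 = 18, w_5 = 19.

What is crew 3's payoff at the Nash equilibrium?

∂u_i/∂x_i = α_i − 1, so crew i contributes w_i if α_i > 1, else 0.
α_i > 1 for i ∈ {1, 2, 3, 4}; NE contributions (9, 4, 14, 18, 0), X = 45.
u_3 = (14 − 14) + 1.7·45 = 76.5.

76.5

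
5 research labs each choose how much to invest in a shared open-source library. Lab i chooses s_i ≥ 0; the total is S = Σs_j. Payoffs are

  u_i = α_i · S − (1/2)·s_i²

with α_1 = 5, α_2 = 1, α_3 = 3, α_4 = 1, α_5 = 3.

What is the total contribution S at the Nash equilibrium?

13

Lab i's FOC: ∂u_i/∂s_i = α_i − s_i = 0, so s_i* = α_i.
NE contributions = (5, 1, 3, 1, 3); S = 13.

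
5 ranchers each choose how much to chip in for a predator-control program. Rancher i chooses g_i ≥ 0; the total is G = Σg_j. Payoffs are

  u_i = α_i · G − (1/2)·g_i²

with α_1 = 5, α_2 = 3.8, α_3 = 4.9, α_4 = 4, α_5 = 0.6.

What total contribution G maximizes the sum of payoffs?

91.5

Planner FOC: ∂(Σu_j)/∂g_i = (Σα_j) − g_i = 0, so g_i^SO = Σα_j = 18.3 for every i; G^SO = 91.5.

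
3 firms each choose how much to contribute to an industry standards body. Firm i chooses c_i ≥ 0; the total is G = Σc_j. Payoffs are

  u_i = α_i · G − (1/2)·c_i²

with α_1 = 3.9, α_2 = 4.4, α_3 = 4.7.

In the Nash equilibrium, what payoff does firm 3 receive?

50.055

Firm i's FOC: ∂u_i/∂c_i = α_i − c_i = 0, so c_i* = α_i.
NE contributions = (3.9, 4.4, 4.7); G = 13.
u_3 = α_3·G − ½·(c_3)² = 4.7·13 − ½·4.7² = 50.055.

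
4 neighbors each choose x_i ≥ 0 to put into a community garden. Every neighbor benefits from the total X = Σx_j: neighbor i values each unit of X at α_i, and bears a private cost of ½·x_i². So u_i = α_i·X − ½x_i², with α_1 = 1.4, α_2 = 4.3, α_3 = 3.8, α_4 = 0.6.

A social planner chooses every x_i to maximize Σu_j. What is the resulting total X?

Planner FOC: ∂(Σu_j)/∂x_i = (Σα_j) − x_i = 0, so x_i^SO = Σα_j = 10.1 for every i; X^SO = 40.4.

40.4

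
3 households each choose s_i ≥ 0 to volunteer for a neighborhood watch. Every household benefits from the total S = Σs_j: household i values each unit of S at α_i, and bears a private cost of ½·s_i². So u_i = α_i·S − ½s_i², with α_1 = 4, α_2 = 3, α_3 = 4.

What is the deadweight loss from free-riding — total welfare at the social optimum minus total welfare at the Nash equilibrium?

81

Household i's FOC: ∂u_i/∂s_i = α_i − s_i = 0, so s_i* = α_i.
NE contributions = (4, 3, 4); S = 11.
W^NE = (Σα)·S − ½Σα_i² = 11² − ½·41 = 100.5.
Planner sets s_i = Σα_j = 11 for every i, so S^SO = 3·11 = 33.
W^SO = (Σα)·S^SO − ½·3·(Σα)² = (3/2)·11² = 181.5.
Deadweight loss = W^SO − W^NE = 81.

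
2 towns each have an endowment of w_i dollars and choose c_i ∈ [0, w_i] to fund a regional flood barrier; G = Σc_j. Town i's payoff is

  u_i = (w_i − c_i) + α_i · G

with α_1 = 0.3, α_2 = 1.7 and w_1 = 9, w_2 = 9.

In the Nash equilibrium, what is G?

∂u_i/∂c_i = α_i − 1, so town i contributes w_i if α_i > 1, else 0.
α_i > 1 for i ∈ {2}; NE contributions (0, 9), G = 9.

9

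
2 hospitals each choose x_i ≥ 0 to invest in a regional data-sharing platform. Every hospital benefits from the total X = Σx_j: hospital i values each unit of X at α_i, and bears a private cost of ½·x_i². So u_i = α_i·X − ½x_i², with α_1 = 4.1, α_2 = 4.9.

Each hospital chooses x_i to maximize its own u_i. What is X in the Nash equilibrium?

9

Hospital i's FOC: ∂u_i/∂x_i = α_i − x_i = 0, so x_i* = α_i.
NE contributions = (4.1, 4.9); X = 9.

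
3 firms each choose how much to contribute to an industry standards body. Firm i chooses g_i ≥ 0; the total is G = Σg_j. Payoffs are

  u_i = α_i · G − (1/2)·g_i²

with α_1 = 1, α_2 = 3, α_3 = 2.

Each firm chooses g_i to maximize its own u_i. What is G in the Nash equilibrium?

6

Firm i's FOC: ∂u_i/∂g_i = α_i − g_i = 0, so g_i* = α_i.
NE contributions = (1, 3, 2); G = 6.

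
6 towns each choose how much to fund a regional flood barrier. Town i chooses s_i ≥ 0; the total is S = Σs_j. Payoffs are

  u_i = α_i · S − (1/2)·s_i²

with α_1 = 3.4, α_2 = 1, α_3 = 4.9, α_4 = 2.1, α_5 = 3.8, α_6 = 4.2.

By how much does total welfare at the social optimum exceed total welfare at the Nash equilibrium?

Town i's FOC: ∂u_i/∂s_i = α_i − s_i = 0, so s_i* = α_i.
NE contributions = (3.4, 1, 4.9, 2.1, 3.8, 4.2); S = 19.4.
W^NE = (Σα)·S − ½Σα_i² = 19.4² − ½·73.06 = 339.83.
Planner sets s_i = Σα_j = 19.4 for every i, so S^SO = 6·19.4 = 116.4.
W^SO = (Σα)·S^SO − ½·6·(Σα)² = (6/2)·19.4² = 1129.08.
Deadweight loss = W^SO − W^NE = 789.25.

789.25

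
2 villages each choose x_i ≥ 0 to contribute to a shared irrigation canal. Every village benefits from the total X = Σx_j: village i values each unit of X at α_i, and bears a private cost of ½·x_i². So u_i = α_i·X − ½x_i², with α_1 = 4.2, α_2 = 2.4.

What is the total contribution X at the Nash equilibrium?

Village i's FOC: ∂u_i/∂x_i = α_i − x_i = 0, so x_i* = α_i.
NE contributions = (4.2, 2.4); X = 6.6.

6.6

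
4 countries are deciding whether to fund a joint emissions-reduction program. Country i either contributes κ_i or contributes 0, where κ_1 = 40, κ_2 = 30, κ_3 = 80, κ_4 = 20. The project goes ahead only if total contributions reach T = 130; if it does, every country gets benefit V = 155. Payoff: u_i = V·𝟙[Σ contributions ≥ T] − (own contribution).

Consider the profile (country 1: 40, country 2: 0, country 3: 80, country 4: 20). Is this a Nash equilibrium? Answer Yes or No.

Total = 140 ≥ 130: provided.
Country 1 (pledges 40, payoff 115): dropping to 0 → total 100, payoff 0. No gain.
Country 2 (pledges 0, payoff 155): pledging 30 → total 170, payoff 125. No gain.
Country 3 (pledges 80, payoff 75): dropping to 0 → total 60, payoff 0. No gain.
Country 4 (pledges 20, payoff 135): dropping to 0 → total 120, payoff 0. No gain.

Yes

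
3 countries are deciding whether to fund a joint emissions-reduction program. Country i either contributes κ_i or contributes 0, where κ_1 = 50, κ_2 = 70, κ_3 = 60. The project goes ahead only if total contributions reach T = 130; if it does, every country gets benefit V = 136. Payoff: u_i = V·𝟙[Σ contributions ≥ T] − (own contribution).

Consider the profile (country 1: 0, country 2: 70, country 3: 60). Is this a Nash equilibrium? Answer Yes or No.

Yes

Total = 130 ≥ 130: provided.
Country 1 (pledges 0, payoff 136): pledging 50 → total 180, payoff 86. No gain.
Country 2 (pledges 70, payoff 66): dropping to 0 → total 60, payoff 0. No gain.
Country 3 (pledges 60, payoff 76): dropping to 0 → total 70, payoff 0. No gain.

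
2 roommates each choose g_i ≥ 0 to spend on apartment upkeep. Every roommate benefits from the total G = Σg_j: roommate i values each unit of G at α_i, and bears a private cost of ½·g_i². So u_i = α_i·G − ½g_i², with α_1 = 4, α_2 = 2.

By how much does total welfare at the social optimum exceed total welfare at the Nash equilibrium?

10

Roommate i's FOC: ∂u_i/∂g_i = α_i − g_i = 0, so g_i* = α_i.
NE contributions = (4, 2); G = 6.
W^NE = (Σα)·G − ½Σα_i² = 6² − ½·20 = 26.
Planner sets g_i = Σα_j = 6 for every i, so G^SO = 2·6 = 12.
W^SO = (Σα)·G^SO − ½·2·(Σα)² = (2/2)·6² = 36.
Deadweight loss = W^SO − W^NE = 10.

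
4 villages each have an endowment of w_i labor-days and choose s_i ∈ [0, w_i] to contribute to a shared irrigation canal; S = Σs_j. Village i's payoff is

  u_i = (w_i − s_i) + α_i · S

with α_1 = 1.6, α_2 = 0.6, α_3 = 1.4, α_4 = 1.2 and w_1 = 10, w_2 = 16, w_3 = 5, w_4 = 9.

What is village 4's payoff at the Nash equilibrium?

∂u_i/∂s_i = α_i − 1, so village i contributes w_i if α_i > 1, else 0.
α_i > 1 for i ∈ {1, 3, 4}; NE contributions (10, 0, 5, 9), S = 24.
u_4 = (9 − 9) + 1.2·24 = 28.8.

28.8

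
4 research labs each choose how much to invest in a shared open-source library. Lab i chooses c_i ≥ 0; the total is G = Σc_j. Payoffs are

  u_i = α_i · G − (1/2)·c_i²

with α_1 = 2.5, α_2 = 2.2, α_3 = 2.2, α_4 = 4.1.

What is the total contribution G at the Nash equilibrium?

11

Lab i's FOC: ∂u_i/∂c_i = α_i − c_i = 0, so c_i* = α_i.
NE contributions = (2.5, 2.2, 2.2, 4.1); G = 11.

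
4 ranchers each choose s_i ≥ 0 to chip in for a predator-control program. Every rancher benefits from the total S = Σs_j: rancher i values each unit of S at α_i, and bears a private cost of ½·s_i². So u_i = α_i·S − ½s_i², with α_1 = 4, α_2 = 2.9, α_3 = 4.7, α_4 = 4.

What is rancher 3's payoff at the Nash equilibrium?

Rancher i's FOC: ∂u_i/∂s_i = α_i − s_i = 0, so s_i* = α_i.
NE contributions = (4, 2.9, 4.7, 4); S = 15.6.
u_3 = α_3·S − ½·(s_3)² = 4.7·15.6 − ½·4.7² = 62.275.

62.275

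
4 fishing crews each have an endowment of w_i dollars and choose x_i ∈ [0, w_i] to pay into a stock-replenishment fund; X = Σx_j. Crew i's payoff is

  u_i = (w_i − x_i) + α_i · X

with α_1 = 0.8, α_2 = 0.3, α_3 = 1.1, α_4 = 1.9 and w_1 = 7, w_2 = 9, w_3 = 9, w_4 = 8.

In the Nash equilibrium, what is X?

∂u_i/∂x_i = α_i − 1, so crew i contributes w_i if α_i > 1, else 0.
α_i > 1 for i ∈ {3, 4}; NE contributions (0, 0, 9, 8), X = 17.

17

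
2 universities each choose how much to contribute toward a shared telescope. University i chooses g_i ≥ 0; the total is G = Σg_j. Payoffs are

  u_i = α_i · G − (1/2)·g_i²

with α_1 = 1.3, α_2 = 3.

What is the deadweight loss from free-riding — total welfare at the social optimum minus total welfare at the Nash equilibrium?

5.345

University i's FOC: ∂u_i/∂g_i = α_i − g_i = 0, so g_i* = α_i.
NE contributions = (1.3, 3); G = 4.3.
W^NE = (Σα)·G − ½Σα_i² = 4.3² − ½·10.69 = 13.145.
Planner sets g_i = Σα_j = 4.3 for every i, so G^SO = 2·4.3 = 8.6.
W^SO = (Σα)·G^SO − ½·2·(Σα)² = (2/2)·4.3² = 18.49.
Deadweight loss = W^SO − W^NE = 5.345.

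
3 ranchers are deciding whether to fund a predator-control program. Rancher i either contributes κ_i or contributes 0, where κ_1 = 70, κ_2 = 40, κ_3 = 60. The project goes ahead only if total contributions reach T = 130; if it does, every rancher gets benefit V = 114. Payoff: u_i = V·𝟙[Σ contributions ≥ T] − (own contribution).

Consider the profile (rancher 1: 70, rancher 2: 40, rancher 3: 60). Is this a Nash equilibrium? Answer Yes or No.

Total = 170 ≥ 130: provided.
Rancher 1 (pledges 70, payoff 44): dropping to 0 → total 100, payoff 0. No gain.
Rancher 2 (pledges 40, payoff 74): dropping to 0 → total 130, payoff 114. Profitable deviation.

No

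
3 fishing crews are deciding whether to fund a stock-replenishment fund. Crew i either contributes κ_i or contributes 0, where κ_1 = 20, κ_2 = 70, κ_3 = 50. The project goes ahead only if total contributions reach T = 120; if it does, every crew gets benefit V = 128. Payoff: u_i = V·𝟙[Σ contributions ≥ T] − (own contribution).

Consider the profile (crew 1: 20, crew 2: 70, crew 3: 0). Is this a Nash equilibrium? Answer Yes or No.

Total = 90 < 120: not provided.
Crew 1 (pledges 20, payoff -20): dropping to 0 → total 70, payoff 0. Profitable deviation.

No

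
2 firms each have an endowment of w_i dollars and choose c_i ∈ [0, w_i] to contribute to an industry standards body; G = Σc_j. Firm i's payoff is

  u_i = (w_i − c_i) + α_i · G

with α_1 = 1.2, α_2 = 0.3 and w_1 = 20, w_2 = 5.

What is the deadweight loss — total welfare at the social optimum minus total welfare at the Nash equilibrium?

2.5

∂u_i/∂c_i = α_i − 1, so firm i contributes w_i if α_i > 1, else 0.
α_i > 1 for i ∈ {1}; NE contributions (20, 0), G = 20.
W^NE = Σw_i − G^NE + (Σα_i)·G^NE = 25 + 0.5·20 = 35.
Planner: ∂(Σu_j)/∂c_i = Σα_j − 1 = 0.5 > 0, so everyone contributes w_i; G^SO = 25, W^SO = 25 + 0.5·25 = 37.5.
Deadweight loss = 2.5.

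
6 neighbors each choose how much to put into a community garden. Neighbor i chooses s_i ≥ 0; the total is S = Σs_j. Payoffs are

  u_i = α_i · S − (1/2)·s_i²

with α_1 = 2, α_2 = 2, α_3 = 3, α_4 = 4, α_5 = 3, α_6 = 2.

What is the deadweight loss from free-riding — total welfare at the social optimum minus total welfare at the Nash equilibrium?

Neighbor i's FOC: ∂u_i/∂s_i = α_i − s_i = 0, so s_i* = α_i.
NE contributions = (2, 2, 3, 4, 3, 2); S = 16.
W^NE = (Σα)·S − ½Σα_i² = 16² − ½·46 = 233.
Planner sets s_i = Σα_j = 16 for every i, so S^SO = 6·16 = 96.
W^SO = (Σα)·S^SO − ½·6·(Σα)² = (6/2)·16² = 768.
Deadweight loss = W^SO − W^NE = 535.

535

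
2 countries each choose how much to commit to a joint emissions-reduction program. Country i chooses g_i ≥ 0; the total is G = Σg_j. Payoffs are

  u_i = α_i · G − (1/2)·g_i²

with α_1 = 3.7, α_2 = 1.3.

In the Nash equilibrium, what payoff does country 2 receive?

5.655

Country i's FOC: ∂u_i/∂g_i = α_i − g_i = 0, so g_i* = α_i.
NE contributions = (3.7, 1.3); G = 5.
u_2 = α_2·G − ½·(g_2)² = 1.3·5 − ½·1.3² = 5.655.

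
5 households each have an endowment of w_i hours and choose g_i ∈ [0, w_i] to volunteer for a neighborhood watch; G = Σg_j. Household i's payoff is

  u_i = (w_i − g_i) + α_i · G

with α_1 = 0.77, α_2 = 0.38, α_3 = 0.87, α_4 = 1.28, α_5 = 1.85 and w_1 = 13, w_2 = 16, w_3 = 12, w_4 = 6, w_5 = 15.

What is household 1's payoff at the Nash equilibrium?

29.17

∂u_i/∂g_i = α_i − 1, so household i contributes w_i if α_i > 1, else 0.
α_i > 1 for i ∈ {4, 5}; NE contributions (0, 0, 0, 6, 15), G = 21.
u_1 = (13 − 0) + 0.77·21 = 29.17.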